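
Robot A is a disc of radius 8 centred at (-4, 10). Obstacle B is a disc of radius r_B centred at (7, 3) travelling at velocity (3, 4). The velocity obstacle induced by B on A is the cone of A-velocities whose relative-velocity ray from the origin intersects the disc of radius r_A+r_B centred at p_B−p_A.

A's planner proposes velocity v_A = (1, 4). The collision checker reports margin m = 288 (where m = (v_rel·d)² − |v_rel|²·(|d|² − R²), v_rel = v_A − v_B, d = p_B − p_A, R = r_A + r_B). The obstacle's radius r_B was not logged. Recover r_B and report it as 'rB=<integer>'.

m = 288
d = (11, -7);  v_rel = (-2, 0),  |v_rel|² = 4
v_rel×d = (-2)·(-7) − (0)·(11) = 14
since m = R²·4 − 14²:  R² = (196 + 288) / 4 = 121
R = √121 = 11  ⇒  r_B = 11 − 8 = 3

rB=3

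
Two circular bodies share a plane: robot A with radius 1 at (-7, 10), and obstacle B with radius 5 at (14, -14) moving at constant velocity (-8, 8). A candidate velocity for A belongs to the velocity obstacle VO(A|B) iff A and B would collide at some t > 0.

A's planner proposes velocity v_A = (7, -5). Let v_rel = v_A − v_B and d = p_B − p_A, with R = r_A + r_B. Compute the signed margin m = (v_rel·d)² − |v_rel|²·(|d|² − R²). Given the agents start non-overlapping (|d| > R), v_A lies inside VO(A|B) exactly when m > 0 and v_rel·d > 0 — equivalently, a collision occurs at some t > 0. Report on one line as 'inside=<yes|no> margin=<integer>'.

d = (21, -24),  |d|² = 1017;  R = 1+5 = 6,  c = 1017−6² = 981
v_rel = (15, -13),  |v_rel|² = 394;  v_rel·d = (15)·(21) + (-13)·(-24) = 627
394·t² − 1254·t + 981 = 0  ⇒  m = 627² − 394·981 = 6615
m = 6615 > 0,  v_rel·d = 627 > 0  ⇒  inside

inside=yes margin=6615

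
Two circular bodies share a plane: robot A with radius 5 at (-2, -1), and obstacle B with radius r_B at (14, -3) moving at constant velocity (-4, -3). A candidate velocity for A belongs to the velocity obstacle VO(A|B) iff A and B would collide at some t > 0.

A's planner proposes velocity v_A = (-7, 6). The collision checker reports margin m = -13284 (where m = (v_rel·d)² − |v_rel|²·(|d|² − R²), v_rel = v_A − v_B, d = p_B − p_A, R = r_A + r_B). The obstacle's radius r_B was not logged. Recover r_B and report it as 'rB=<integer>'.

m = -13284
d = (16, -2);  v_rel = (-3, 9),  |v_rel|² = 90
v_rel×d = (-3)·(-2) − (9)·(16) = -138
since m = R²·90 − (-138)²:  R² = (19044 + -13284) / 90 = 64
R = √64 = 8  ⇒  r_B = 8 − 5 = 3

rB=3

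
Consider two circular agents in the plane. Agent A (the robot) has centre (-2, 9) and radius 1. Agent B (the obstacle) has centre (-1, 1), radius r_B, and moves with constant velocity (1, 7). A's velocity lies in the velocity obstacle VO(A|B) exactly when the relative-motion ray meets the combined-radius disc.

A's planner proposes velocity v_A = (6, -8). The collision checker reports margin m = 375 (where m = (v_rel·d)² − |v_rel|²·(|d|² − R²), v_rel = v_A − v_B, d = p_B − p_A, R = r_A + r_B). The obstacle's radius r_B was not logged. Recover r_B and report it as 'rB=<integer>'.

m = 375
d = (1, -8);  v_rel = (5, -15),  |v_rel|² = 250
v_rel×d = (5)·(-8) − (-15)·(1) = -25
since m = R²·250 − (-25)²:  R² = (625 + 375) / 250 = 4
R = √4 = 2  ⇒  r_B = 2 − 1 = 1

rB=1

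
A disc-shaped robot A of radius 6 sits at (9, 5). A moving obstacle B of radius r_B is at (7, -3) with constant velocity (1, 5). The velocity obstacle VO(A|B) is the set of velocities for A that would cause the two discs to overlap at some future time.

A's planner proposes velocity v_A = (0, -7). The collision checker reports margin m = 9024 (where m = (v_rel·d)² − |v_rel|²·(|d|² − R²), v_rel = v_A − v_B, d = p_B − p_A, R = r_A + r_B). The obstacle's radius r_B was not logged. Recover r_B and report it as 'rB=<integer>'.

m = 9024
d = (-2, -8);  v_rel = (-1, -12),  |v_rel|² = 145
v_rel×d = (-1)·(-8) − (-12)·(-2) = -16
since m = R²·145 − (-16)²:  R² = (256 + 9024) / 145 = 64
R = √64 = 8  ⇒  r_B = 8 − 6 = 2

rB=2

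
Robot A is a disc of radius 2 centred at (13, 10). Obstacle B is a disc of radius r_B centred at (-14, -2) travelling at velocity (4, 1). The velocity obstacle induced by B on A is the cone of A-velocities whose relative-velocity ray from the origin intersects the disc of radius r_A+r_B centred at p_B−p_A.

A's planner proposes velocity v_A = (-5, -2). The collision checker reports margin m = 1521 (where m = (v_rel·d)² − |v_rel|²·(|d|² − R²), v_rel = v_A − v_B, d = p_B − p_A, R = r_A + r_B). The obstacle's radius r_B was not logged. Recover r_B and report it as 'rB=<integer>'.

m = 1521
d = (-27, -12);  v_rel = (-9, -3),  |v_rel|² = 90
v_rel×d = (-9)·(-12) − (-3)·(-27) = 27
since m = R²·90 − 27²:  R² = (729 + 1521) / 90 = 25
R = √25 = 5  ⇒  r_B = 5 − 2 = 3

rB=3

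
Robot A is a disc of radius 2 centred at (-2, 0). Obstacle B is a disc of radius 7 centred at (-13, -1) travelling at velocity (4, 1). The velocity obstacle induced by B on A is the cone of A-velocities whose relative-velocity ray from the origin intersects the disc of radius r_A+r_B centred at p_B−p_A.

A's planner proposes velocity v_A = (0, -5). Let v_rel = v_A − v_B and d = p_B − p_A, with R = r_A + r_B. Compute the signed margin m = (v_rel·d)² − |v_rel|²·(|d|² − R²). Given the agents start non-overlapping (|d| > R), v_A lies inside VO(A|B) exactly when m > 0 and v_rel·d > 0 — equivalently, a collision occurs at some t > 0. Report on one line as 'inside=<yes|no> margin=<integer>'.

d = (-11, -1),  |d|² = 122;  R = 2+7 = 9,  c = 122−9² = 41
v_rel = (-4, -6),  |v_rel|² = 52;  v_rel·d = (-4)·(-11) + (-6)·(-1) = 50
52·t² − 100·t + 41 = 0  ⇒  m = 50² − 52·41 = 368
m = 368 > 0,  v_rel·d = 50 > 0  ⇒  inside

inside=yes margin=368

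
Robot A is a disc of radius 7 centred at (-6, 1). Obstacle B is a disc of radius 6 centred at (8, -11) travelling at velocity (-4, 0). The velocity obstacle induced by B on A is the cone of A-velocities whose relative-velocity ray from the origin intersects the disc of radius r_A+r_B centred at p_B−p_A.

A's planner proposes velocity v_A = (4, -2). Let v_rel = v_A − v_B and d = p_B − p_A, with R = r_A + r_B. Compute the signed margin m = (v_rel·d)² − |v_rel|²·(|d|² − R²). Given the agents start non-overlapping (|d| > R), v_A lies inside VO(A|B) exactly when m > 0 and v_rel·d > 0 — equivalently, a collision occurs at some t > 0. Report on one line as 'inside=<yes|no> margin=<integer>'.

d = (14, -12),  |d|² = 340;  R = 7+6 = 13,  c = 340−13² = 171
v_rel = (8, -2),  |v_rel|² = 68;  v_rel·d = (8)·(14) + (-2)·(-12) = 136
68·t² − 272·t + 171 = 0  ⇒  m = 136² − 68·171 = 6868
m = 6868 > 0,  v_rel·d = 136 > 0  ⇒  inside

inside=yes margin=6868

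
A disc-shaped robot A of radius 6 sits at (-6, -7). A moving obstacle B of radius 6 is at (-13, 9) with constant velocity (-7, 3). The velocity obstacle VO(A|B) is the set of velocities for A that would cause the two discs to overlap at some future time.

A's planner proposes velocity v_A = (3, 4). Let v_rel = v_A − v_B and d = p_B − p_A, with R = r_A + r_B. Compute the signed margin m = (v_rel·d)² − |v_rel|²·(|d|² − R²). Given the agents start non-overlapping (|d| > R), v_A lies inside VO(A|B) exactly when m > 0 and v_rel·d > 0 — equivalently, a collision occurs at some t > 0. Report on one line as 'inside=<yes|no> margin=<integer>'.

d = (-7, 16),  |d|² = 305;  R = 6+6 = 12,  c = 305−12² = 161
v_rel = (10, 1),  |v_rel|² = 101;  v_rel·d = (10)·(-7) + (1)·(16) = -54
101·t² + 108·t + 161 = 0  ⇒  m = (-54)² − 101·161 = -13345
m = -13345 < 0,  v_rel·d = -54 < 0  ⇒  outside

inside=no margin=-13345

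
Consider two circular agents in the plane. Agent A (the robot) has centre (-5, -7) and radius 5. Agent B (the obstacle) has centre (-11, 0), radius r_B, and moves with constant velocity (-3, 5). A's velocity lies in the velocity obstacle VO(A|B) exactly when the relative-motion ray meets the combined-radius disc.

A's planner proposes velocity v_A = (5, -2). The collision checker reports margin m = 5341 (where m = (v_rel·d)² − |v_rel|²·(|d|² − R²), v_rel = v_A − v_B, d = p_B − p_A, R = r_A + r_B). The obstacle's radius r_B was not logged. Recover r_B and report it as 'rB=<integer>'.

m = 5341
d = (-6, 7);  v_rel = (8, -7),  |v_rel|² = 113
v_rel×d = (8)·(7) − (-7)·(-6) = 14
since m = R²·113 − 14²:  R² = (196 + 5341) / 113 = 49
R = √49 = 7  ⇒  r_B = 7 − 5 = 2

rB=2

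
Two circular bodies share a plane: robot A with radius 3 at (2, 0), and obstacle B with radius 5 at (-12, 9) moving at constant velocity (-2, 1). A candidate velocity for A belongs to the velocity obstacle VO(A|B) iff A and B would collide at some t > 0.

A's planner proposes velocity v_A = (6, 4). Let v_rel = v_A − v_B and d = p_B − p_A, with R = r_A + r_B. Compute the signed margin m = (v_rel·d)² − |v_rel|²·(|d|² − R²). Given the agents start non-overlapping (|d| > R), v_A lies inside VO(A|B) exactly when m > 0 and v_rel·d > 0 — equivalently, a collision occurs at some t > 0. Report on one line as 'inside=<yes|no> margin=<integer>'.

d = (-14, 9),  |d|² = 277;  R = 3+5 = 8,  c = 277−8² = 213
v_rel = (8, 3),  |v_rel|² = 73;  v_rel·d = (8)·(-14) + (3)·(9) = -85
73·t² + 170·t + 213 = 0  ⇒  m = (-85)² − 73·213 = -8324
m = -8324 < 0,  v_rel·d = -85 < 0  ⇒  outside

inside=no margin=-8324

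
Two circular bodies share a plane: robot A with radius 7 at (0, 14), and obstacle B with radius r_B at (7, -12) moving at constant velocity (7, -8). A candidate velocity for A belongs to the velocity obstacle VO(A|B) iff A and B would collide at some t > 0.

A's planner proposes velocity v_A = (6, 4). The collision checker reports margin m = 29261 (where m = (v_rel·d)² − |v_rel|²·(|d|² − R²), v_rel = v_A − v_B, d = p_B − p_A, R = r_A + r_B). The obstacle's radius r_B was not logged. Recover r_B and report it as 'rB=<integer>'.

m = 29261
d = (7, -26);  v_rel = (-1, 12),  |v_rel|² = 145
v_rel×d = (-1)·(-26) − (12)·(7) = -58
since m = R²·145 − (-58)²:  R² = (3364 + 29261) / 145 = 225
R = √225 = 15  ⇒  r_B = 15 − 7 = 8

rB=8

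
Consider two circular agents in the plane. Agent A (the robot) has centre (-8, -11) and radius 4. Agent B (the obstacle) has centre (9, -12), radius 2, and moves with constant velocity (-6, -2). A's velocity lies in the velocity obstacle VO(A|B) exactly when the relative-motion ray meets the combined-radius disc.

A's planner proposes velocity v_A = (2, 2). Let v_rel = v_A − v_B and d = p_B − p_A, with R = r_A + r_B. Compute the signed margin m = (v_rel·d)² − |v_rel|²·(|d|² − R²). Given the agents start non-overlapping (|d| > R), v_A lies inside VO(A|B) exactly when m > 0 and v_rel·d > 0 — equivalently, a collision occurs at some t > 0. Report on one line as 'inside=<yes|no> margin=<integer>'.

d = (17, -1),  |d|² = 290;  R = 4+2 = 6,  c = 290−6² = 254
v_rel = (8, 4),  |v_rel|² = 80;  v_rel·d = (8)·(17) + (4)·(-1) = 132
80·t² − 264·t + 254 = 0  ⇒  m = 132² − 80·254 = -2896
m = -2896 < 0,  v_rel·d = 132 > 0  ⇒  outside

inside=no margin=-2896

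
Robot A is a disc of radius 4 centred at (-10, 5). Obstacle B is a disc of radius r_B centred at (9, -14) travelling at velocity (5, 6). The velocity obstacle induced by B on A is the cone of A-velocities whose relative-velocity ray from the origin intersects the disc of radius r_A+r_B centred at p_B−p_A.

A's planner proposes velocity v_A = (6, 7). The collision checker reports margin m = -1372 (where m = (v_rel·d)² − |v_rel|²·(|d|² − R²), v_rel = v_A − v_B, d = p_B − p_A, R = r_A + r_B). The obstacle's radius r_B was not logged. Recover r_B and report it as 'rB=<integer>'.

m = -1372
d = (19, -19);  v_rel = (1, 1),  |v_rel|² = 2
v_rel×d = (1)·(-19) − (1)·(19) = -38
since m = R²·2 − (-38)²:  R² = (1444 + -1372) / 2 = 36
R = √36 = 6  ⇒  r_B = 6 − 4 = 2

rB=2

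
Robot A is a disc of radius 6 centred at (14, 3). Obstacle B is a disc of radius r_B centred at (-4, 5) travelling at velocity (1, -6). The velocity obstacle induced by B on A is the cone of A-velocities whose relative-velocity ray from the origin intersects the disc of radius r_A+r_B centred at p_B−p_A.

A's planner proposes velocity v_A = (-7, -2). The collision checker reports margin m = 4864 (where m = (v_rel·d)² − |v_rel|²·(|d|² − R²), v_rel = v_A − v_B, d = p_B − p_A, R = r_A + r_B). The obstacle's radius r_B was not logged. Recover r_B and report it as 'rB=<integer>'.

m = 4864
d = (-18, 2);  v_rel = (-8, 4),  |v_rel|² = 80
v_rel×d = (-8)·(2) − (4)·(-18) = 56
since m = R²·80 − 56²:  R² = (3136 + 4864) / 80 = 100
R = √100 = 10  ⇒  r_B = 10 − 6 = 4

rB=4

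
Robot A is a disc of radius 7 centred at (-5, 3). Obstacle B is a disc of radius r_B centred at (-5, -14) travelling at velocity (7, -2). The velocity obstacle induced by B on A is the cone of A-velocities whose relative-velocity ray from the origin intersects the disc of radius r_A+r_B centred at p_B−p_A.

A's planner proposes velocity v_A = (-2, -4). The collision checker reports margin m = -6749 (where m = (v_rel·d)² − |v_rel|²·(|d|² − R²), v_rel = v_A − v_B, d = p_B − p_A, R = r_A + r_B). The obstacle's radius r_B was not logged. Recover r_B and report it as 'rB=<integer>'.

m = -6749
d = (0, -17);  v_rel = (-9, -2),  |v_rel|² = 85
v_rel×d = (-9)·(-17) − (-2)·(0) = 153
since m = R²·85 − 153²:  R² = (23409 + -6749) / 85 = 196
R = √196 = 14  ⇒  r_B = 14 − 7 = 7

rB=7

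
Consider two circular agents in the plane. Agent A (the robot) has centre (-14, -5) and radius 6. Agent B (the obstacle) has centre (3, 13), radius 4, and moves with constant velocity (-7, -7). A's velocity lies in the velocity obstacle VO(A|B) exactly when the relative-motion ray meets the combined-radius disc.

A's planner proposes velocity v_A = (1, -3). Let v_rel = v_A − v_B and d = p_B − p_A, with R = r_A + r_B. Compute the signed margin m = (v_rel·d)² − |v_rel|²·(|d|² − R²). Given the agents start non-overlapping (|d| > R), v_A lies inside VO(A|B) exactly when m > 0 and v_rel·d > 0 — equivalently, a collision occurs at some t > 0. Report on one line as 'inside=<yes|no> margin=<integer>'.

d = (17, 18),  |d|² = 613;  R = 6+4 = 10,  c = 613−10² = 513
v_rel = (8, 4),  |v_rel|² = 80;  v_rel·d = (8)·(17) + (4)·(18) = 208
80·t² − 416·t + 513 = 0  ⇒  m = 208² − 80·513 = 2224
m = 2224 > 0,  v_rel·d = 208 > 0  ⇒  inside

inside=yes margin=2224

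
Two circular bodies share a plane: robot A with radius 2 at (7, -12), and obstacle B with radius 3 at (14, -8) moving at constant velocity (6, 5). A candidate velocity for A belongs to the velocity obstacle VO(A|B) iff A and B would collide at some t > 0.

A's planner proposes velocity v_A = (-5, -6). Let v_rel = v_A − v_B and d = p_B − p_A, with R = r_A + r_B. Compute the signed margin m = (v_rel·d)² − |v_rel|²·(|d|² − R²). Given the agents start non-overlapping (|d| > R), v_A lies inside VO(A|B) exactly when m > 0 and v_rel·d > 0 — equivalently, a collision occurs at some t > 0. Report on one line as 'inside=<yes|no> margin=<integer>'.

d = (7, 4),  |d|² = 65;  R = 2+3 = 5,  c = 65−5² = 40
v_rel = (-11, -11),  |v_rel|² = 242;  v_rel·d = (-11)·(7) + (-11)·(4) = -121
242·t² + 242·t + 40 = 0  ⇒  m = (-121)² − 242·40 = 4961
m = 4961 > 0,  v_rel·d = -121 < 0  ⇒  outside

inside=no margin=4961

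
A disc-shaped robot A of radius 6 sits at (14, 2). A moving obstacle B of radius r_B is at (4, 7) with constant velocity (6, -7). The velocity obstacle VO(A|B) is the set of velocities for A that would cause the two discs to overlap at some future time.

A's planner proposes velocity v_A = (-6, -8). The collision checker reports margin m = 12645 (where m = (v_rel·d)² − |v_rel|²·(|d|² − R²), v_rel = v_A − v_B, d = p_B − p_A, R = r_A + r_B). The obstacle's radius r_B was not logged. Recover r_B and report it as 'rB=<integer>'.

m = 12645
d = (-10, 5);  v_rel = (-12, -1),  |v_rel|² = 145
v_rel×d = (-12)·(5) − (-1)·(-10) = -70
since m = R²·145 − (-70)²:  R² = (4900 + 12645) / 145 = 121
R = √121 = 11  ⇒  r_B = 11 − 6 = 5

rB=5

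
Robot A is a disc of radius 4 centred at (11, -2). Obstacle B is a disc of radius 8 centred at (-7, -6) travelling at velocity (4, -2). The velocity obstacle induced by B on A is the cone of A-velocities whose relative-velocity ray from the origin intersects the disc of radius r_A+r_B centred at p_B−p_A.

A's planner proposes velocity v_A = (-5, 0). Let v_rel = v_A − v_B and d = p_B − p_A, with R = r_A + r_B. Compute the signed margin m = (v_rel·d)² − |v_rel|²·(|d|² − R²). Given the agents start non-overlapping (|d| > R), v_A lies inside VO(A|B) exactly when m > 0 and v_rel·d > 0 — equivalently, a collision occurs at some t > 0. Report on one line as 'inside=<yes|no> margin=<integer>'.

d = (-18, -4),  |d|² = 340;  R = 4+8 = 12,  c = 340−12² = 196
v_rel = (-9, 2),  |v_rel|² = 85;  v_rel·d = (-9)·(-18) + (2)·(-4) = 154
85·t² − 308·t + 196 = 0  ⇒  m = 154² − 85·196 = 7056
m = 7056 > 0,  v_rel·d = 154 > 0  ⇒  inside

inside=yes margin=7056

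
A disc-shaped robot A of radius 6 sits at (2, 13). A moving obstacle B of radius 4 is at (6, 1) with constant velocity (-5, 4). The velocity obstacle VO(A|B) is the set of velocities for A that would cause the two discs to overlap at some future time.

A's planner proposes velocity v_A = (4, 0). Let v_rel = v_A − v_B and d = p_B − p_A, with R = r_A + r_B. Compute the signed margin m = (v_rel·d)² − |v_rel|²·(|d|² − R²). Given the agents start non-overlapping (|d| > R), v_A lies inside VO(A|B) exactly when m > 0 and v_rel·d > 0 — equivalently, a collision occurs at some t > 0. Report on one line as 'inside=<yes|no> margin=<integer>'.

d = (4, -12),  |d|² = 160;  R = 6+4 = 10,  c = 160−10² = 60
v_rel = (9, -4),  |v_rel|² = 97;  v_rel·d = (9)·(4) + (-4)·(-12) = 84
97·t² − 168·t + 60 = 0  ⇒  m = 84² − 97·60 = 1236
m = 1236 > 0,  v_rel·d = 84 > 0  ⇒  inside

inside=yes margin=1236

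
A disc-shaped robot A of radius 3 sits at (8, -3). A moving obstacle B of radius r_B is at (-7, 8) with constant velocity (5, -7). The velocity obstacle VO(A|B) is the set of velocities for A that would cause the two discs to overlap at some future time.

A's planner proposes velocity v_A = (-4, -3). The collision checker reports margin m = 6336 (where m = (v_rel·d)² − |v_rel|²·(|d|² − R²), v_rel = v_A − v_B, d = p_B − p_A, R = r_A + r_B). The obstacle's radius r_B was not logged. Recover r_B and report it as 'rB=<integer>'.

m = 6336
d = (-15, 11);  v_rel = (-9, 4),  |v_rel|² = 97
v_rel×d = (-9)·(11) − (4)·(-15) = -39
since m = R²·97 − (-39)²:  R² = (1521 + 6336) / 97 = 81
R = √81 = 9  ⇒  r_B = 9 − 3 = 6

rB=6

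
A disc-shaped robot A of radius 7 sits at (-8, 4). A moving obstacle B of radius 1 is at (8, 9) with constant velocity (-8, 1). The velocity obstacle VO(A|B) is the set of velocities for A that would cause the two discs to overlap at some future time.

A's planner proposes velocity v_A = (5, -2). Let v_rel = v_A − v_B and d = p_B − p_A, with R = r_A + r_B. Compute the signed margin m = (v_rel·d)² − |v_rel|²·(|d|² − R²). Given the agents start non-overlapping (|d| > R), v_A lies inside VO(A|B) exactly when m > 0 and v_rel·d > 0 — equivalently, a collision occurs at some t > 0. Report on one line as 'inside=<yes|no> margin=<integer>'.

d = (16, 5),  |d|² = 281;  R = 7+1 = 8,  c = 281−8² = 217
v_rel = (13, -3),  |v_rel|² = 178;  v_rel·d = (13)·(16) + (-3)·(5) = 193
178·t² − 386·t + 217 = 0  ⇒  m = 193² − 178·217 = -1377
m = -1377 < 0,  v_rel·d = 193 > 0  ⇒  outside

inside=no margin=-1377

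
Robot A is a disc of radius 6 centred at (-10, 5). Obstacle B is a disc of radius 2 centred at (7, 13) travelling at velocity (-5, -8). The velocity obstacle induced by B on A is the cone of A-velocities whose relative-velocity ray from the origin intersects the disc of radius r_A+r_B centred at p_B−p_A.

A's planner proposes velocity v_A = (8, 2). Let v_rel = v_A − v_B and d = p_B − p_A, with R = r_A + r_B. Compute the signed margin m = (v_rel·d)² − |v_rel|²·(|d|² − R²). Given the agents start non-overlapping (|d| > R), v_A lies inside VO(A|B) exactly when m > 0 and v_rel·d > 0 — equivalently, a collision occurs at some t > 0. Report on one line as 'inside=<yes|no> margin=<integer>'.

d = (17, 8),  |d|² = 353;  R = 6+2 = 8,  c = 353−8² = 289
v_rel = (13, 10),  |v_rel|² = 269;  v_rel·d = (13)·(17) + (10)·(8) = 301
269·t² − 602·t + 289 = 0  ⇒  m = 301² − 269·289 = 12860
m = 12860 > 0,  v_rel·d = 301 > 0  ⇒  inside

inside=yes margin=12860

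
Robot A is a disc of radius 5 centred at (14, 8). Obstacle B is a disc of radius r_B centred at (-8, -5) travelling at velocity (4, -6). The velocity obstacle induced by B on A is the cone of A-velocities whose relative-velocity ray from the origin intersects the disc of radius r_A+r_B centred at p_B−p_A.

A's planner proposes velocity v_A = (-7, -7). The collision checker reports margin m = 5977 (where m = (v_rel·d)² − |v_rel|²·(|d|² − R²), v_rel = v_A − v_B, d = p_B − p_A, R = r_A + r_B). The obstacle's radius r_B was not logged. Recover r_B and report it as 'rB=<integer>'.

m = 5977
d = (-22, -13);  v_rel = (-11, -1),  |v_rel|² = 122
v_rel×d = (-11)·(-13) − (-1)·(-22) = 121
since m = R²·122 − 121²:  R² = (14641 + 5977) / 122 = 169
R = √169 = 13  ⇒  r_B = 13 − 5 = 8

rB=8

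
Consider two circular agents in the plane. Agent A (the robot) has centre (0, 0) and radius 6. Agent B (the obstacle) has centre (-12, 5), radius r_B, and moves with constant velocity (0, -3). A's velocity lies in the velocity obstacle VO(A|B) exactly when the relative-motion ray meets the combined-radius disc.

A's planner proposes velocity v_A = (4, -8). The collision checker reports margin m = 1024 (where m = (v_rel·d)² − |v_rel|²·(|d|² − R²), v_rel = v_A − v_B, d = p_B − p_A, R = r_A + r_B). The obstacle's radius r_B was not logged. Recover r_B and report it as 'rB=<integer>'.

m = 1024
d = (-12, 5);  v_rel = (4, -5),  |v_rel|² = 41
v_rel×d = (4)·(5) − (-5)·(-12) = -40
since m = R²·41 − (-40)²:  R² = (1600 + 1024) / 41 = 64
R = √64 = 8  ⇒  r_B = 8 − 6 = 2

rB=2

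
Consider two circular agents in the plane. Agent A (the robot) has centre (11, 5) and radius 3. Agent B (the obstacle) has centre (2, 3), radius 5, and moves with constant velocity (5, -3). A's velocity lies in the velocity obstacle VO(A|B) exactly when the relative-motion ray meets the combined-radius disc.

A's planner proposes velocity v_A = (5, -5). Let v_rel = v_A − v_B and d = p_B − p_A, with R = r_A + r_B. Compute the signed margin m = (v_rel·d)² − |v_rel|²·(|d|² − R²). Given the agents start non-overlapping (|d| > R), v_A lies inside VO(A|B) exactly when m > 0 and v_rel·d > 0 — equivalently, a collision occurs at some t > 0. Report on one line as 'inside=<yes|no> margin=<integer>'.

d = (-9, -2),  |d|² = 85;  R = 3+5 = 8,  c = 85−8² = 21
v_rel = (0, -2),  |v_rel|² = 4;  v_rel·d = (0)·(-9) + (-2)·(-2) = 4
4·t² − 8·t + 21 = 0  ⇒  m = 4² − 4·21 = -68
m = -68 < 0,  v_rel·d = 4 > 0  ⇒  outside

inside=no margin=-68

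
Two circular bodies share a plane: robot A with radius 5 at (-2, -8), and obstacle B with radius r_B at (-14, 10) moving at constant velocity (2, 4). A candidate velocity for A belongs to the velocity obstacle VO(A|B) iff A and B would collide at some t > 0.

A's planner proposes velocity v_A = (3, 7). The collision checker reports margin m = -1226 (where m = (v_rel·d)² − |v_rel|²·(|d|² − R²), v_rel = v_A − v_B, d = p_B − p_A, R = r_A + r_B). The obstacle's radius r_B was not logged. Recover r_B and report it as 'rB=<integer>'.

m = -1226
d = (-12, 18);  v_rel = (1, 3),  |v_rel|² = 10
v_rel×d = (1)·(18) − (3)·(-12) = 54
since m = R²·10 − 54²:  R² = (2916 + -1226) / 10 = 169
R = √169 = 13  ⇒  r_B = 13 − 5 = 8

rB=8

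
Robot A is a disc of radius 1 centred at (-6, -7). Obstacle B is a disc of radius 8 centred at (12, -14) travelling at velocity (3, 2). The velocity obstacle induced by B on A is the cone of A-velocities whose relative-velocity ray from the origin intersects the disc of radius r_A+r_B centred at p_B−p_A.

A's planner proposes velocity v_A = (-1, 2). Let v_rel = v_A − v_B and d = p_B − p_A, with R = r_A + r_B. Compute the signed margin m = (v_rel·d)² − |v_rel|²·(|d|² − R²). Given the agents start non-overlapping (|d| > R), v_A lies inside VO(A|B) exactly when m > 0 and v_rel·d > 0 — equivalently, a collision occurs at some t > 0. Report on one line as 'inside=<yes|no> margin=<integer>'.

d = (18, -7),  |d|² = 373;  R = 1+8 = 9,  c = 373−9² = 292
v_rel = (-4, 0),  |v_rel|² = 16;  v_rel·d = (-4)·(18) + (0)·(-7) = -72
16·t² + 144·t + 292 = 0  ⇒  m = (-72)² − 16·292 = 512
m = 512 > 0,  v_rel·d = -72 < 0  ⇒  outside

inside=no margin=512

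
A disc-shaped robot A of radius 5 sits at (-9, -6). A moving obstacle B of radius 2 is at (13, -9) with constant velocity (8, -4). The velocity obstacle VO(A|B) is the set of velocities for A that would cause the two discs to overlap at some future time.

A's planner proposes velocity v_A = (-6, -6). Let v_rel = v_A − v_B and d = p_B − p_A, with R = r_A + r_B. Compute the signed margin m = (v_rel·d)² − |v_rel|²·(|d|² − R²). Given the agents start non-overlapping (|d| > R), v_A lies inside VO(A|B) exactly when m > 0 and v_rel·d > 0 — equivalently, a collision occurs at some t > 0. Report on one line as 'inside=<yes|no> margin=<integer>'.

d = (22, -3),  |d|² = 493;  R = 5+2 = 7,  c = 493−7² = 444
v_rel = (-14, -2),  |v_rel|² = 200;  v_rel·d = (-14)·(22) + (-2)·(-3) = -302
200·t² + 604·t + 444 = 0  ⇒  m = (-302)² − 200·444 = 2404
m = 2404 > 0,  v_rel·d = -302 < 0  ⇒  outside

inside=no margin=2404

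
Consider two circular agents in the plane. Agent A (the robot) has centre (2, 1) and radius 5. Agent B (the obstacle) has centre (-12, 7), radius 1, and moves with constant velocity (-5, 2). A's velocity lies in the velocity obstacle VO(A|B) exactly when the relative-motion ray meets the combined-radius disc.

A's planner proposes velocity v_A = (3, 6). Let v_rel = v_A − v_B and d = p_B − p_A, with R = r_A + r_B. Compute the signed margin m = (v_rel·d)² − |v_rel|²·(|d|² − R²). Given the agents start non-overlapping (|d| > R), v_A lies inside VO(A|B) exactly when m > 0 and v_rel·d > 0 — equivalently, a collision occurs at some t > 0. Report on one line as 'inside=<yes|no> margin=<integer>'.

d = (-14, 6),  |d|² = 232;  R = 5+1 = 6,  c = 232−6² = 196
v_rel = (8, 4),  |v_rel|² = 80;  v_rel·d = (8)·(-14) + (4)·(6) = -88
80·t² + 176·t + 196 = 0  ⇒  m = (-88)² − 80·196 = -7936
m = -7936 < 0,  v_rel·d = -88 < 0  ⇒  outside

inside=no margin=-7936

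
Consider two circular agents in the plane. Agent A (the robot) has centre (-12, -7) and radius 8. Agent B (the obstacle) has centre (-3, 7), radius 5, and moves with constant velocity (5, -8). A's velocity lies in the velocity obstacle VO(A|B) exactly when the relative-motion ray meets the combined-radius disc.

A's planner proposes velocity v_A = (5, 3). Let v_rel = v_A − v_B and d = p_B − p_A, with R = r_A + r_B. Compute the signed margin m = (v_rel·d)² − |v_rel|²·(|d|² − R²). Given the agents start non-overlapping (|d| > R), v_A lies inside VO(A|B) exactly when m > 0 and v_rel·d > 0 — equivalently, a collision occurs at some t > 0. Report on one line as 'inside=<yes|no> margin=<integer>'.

d = (9, 14),  |d|² = 277;  R = 8+5 = 13,  c = 277−13² = 108
v_rel = (0, 11),  |v_rel|² = 121;  v_rel·d = (0)·(9) + (11)·(14) = 154
121·t² − 308·t + 108 = 0  ⇒  m = 154² − 121·108 = 10648
m = 10648 > 0,  v_rel·d = 154 > 0  ⇒  inside

inside=yes margin=10648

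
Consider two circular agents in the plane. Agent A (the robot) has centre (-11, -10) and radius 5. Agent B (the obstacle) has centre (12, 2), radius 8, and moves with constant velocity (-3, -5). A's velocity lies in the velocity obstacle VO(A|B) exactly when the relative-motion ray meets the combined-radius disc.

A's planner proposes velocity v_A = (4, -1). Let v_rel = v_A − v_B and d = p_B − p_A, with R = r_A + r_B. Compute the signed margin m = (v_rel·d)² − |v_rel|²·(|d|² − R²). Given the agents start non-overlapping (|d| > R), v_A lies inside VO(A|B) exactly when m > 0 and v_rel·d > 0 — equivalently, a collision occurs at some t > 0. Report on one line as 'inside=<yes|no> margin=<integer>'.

d = (23, 12),  |d|² = 673;  R = 5+8 = 13,  c = 673−13² = 504
v_rel = (7, 4),  |v_rel|² = 65;  v_rel·d = (7)·(23) + (4)·(12) = 209
65·t² − 418·t + 504 = 0  ⇒  m = 209² − 65·504 = 10921
m = 10921 > 0,  v_rel·d = 209 > 0  ⇒  inside

inside=yes margin=10921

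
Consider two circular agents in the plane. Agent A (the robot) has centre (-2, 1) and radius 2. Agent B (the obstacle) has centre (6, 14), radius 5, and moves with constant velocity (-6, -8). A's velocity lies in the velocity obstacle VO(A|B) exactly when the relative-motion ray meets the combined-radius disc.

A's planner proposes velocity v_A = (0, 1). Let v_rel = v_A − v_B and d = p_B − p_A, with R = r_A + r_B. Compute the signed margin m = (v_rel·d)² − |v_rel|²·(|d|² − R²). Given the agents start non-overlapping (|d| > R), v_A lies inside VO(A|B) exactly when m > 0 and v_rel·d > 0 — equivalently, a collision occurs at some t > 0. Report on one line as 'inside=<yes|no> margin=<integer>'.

d = (8, 13),  |d|² = 233;  R = 2+5 = 7,  c = 233−7² = 184
v_rel = (6, 9),  |v_rel|² = 117;  v_rel·d = (6)·(8) + (9)·(13) = 165
117·t² − 330·t + 184 = 0  ⇒  m = 165² − 117·184 = 5697
m = 5697 > 0,  v_rel·d = 165 > 0  ⇒  inside

inside=yes margin=5697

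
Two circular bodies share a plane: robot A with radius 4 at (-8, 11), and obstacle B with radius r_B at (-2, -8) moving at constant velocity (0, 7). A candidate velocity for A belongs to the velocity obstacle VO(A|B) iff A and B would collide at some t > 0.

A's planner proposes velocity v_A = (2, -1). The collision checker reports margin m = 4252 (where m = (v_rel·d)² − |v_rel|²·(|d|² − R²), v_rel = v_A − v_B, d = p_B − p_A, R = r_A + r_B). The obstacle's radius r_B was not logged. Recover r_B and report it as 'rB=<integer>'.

m = 4252
d = (6, -19);  v_rel = (2, -8),  |v_rel|² = 68
v_rel×d = (2)·(-19) − (-8)·(6) = 10
since m = R²·68 − 10²:  R² = (100 + 4252) / 68 = 64
R = √64 = 8  ⇒  r_B = 8 − 4 = 4

rB=4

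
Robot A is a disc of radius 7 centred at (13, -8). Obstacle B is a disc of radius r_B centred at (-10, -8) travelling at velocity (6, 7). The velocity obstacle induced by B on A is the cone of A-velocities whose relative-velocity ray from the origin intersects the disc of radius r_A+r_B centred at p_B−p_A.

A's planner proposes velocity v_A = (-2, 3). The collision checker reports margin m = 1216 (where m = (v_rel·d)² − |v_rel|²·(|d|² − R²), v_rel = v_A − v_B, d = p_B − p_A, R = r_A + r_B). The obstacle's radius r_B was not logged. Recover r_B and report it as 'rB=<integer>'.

m = 1216
d = (-23, 0);  v_rel = (-8, -4),  |v_rel|² = 80
v_rel×d = (-8)·(0) − (-4)·(-23) = -92
since m = R²·80 − (-92)²:  R² = (8464 + 1216) / 80 = 121
R = √121 = 11  ⇒  r_B = 11 − 7 = 4

rB=4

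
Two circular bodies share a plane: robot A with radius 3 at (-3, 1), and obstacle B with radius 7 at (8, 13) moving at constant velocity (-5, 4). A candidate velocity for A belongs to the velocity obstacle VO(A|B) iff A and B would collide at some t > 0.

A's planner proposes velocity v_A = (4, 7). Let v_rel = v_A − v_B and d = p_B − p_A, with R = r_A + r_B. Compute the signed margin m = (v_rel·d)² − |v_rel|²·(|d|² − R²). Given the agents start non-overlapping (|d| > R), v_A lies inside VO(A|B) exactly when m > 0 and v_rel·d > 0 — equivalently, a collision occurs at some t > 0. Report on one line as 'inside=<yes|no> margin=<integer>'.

d = (11, 12),  |d|² = 265;  R = 3+7 = 10,  c = 265−10² = 165
v_rel = (9, 3),  |v_rel|² = 90;  v_rel·d = (9)·(11) + (3)·(12) = 135
90·t² − 270·t + 165 = 0  ⇒  m = 135² − 90·165 = 3375
m = 3375 > 0,  v_rel·d = 135 > 0  ⇒  inside

inside=yes margin=3375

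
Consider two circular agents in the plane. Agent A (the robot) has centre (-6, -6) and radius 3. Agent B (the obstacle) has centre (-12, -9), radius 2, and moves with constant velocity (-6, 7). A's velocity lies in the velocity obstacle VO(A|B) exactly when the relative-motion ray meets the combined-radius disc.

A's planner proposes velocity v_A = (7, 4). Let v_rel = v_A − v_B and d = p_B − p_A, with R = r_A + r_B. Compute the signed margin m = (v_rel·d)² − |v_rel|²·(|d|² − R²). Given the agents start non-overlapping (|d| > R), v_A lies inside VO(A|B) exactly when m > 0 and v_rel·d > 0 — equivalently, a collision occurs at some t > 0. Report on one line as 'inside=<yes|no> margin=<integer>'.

d = (-6, -3),  |d|² = 45;  R = 3+2 = 5,  c = 45−5² = 20
v_rel = (13, -3),  |v_rel|² = 178;  v_rel·d = (13)·(-6) + (-3)·(-3) = -69
178·t² + 138·t + 20 = 0  ⇒  m = (-69)² − 178·20 = 1201
m = 1201 > 0,  v_rel·d = -69 < 0  ⇒  outside

inside=no margin=1201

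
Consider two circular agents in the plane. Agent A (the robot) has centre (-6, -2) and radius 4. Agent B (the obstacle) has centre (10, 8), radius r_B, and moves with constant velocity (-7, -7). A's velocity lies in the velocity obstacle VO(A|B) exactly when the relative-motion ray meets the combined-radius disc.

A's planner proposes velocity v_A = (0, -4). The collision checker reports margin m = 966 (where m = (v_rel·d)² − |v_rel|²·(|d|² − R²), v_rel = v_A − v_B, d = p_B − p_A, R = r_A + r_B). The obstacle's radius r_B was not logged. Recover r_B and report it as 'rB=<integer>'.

m = 966
d = (16, 10);  v_rel = (7, 3),  |v_rel|² = 58
v_rel×d = (7)·(10) − (3)·(16) = 22
since m = R²·58 − 22²:  R² = (484 + 966) / 58 = 25
R = √25 = 5  ⇒  r_B = 5 − 4 = 1

rB=1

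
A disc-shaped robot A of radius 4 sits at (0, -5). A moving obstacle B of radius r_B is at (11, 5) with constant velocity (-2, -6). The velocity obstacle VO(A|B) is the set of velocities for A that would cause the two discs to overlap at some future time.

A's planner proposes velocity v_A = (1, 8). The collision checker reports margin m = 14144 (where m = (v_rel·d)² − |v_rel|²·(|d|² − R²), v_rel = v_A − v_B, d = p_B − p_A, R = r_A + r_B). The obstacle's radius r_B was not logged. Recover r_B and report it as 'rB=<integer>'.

m = 14144
d = (11, 10);  v_rel = (3, 14),  |v_rel|² = 205
v_rel×d = (3)·(10) − (14)·(11) = -124
since m = R²·205 − (-124)²:  R² = (15376 + 14144) / 205 = 144
R = √144 = 12  ⇒  r_B = 12 − 4 = 8

rB=8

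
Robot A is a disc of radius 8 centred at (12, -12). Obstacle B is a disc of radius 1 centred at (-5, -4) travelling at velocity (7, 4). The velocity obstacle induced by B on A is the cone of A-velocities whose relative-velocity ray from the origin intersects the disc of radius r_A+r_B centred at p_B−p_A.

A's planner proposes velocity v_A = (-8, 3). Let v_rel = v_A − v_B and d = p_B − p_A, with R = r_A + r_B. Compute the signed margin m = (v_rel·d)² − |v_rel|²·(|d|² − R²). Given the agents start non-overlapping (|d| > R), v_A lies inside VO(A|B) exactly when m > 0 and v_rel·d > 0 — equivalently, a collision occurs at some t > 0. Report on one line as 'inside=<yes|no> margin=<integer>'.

d = (-17, 8),  |d|² = 353;  R = 8+1 = 9,  c = 353−9² = 272
v_rel = (-15, -1),  |v_rel|² = 226;  v_rel·d = (-15)·(-17) + (-1)·(8) = 247
226·t² − 494·t + 272 = 0  ⇒  m = 247² − 226·272 = -463
m = -463 < 0,  v_rel·d = 247 > 0  ⇒  outside

inside=no margin=-463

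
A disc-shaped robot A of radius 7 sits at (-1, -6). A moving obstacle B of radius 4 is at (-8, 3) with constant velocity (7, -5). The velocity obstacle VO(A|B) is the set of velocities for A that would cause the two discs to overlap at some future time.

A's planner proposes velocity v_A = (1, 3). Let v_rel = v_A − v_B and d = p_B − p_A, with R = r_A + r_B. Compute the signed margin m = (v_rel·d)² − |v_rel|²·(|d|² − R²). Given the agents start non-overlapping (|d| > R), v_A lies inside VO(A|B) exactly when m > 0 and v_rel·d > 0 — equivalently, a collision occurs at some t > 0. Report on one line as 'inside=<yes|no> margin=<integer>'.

d = (-7, 9),  |d|² = 130;  R = 7+4 = 11,  c = 130−11² = 9
v_rel = (-6, 8),  |v_rel|² = 100;  v_rel·d = (-6)·(-7) + (8)·(9) = 114
100·t² − 228·t + 9 = 0  ⇒  m = 114² − 100·9 = 12096
m = 12096 > 0,  v_rel·d = 114 > 0  ⇒  inside

inside=yes margin=12096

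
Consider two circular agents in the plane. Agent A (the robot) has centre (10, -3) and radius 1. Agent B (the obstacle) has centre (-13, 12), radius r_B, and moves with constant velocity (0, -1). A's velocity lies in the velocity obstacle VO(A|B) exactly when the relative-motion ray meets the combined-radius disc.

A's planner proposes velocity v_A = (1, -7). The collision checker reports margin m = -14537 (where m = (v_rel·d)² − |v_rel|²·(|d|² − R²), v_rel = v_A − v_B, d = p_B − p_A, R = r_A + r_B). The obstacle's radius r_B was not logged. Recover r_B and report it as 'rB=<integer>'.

m = -14537
d = (-23, 15);  v_rel = (1, -6),  |v_rel|² = 37
v_rel×d = (1)·(15) − (-6)·(-23) = -123
since m = R²·37 − (-123)²:  R² = (15129 + -14537) / 37 = 16
R = √16 = 4  ⇒  r_B = 4 − 1 = 3

rB=3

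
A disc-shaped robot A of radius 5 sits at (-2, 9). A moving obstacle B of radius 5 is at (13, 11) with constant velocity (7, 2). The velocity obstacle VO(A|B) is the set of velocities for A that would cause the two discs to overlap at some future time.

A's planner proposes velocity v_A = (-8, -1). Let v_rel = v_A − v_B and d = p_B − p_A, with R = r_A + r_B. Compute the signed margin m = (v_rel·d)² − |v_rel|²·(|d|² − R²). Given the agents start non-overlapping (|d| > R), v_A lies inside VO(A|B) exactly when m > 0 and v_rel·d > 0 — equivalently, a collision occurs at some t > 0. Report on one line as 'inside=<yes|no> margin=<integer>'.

d = (15, 2),  |d|² = 229;  R = 5+5 = 10,  c = 229−10² = 129
v_rel = (-15, -3),  |v_rel|² = 234;  v_rel·d = (-15)·(15) + (-3)·(2) = -231
234·t² + 462·t + 129 = 0  ⇒  m = (-231)² − 234·129 = 23175
m = 23175 > 0,  v_rel·d = -231 < 0  ⇒  outside

inside=no margin=23175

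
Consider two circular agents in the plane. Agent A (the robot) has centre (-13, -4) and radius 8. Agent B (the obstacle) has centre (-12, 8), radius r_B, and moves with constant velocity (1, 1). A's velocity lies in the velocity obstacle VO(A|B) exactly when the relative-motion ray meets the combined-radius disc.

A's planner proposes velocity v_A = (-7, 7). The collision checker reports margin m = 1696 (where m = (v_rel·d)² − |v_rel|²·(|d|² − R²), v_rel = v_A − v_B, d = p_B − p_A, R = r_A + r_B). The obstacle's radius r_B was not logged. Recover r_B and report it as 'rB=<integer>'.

m = 1696
d = (1, 12);  v_rel = (-8, 6),  |v_rel|² = 100
v_rel×d = (-8)·(12) − (6)·(1) = -102
since m = R²·100 − (-102)²:  R² = (10404 + 1696) / 100 = 121
R = √121 = 11  ⇒  r_B = 11 − 8 = 3

rB=3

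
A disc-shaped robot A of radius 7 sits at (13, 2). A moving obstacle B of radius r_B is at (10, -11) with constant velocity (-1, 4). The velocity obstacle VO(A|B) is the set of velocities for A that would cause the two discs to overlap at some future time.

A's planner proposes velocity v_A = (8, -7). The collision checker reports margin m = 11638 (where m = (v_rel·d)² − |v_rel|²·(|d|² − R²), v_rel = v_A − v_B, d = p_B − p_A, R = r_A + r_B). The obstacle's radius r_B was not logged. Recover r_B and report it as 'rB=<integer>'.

m = 11638
d = (-3, -13);  v_rel = (9, -11),  |v_rel|² = 202
v_rel×d = (9)·(-13) − (-11)·(-3) = -150
since m = R²·202 − (-150)²:  R² = (22500 + 11638) / 202 = 169
R = √169 = 13  ⇒  r_B = 13 − 7 = 6

rB=6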